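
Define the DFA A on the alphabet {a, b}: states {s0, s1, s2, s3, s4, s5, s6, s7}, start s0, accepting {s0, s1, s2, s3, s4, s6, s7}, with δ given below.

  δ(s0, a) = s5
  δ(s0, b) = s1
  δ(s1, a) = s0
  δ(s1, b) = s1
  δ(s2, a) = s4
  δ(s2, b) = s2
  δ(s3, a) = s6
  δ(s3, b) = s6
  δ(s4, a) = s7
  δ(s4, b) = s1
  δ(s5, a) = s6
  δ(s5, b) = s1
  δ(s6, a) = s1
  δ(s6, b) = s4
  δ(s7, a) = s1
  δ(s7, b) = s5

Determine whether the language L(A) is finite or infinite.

infinite

State s0 is reachable from the start and can reach an accepting state, and it lies on the cycle s0 → s1 → s0.
Traversing that cycle any number of times yields accepted strings of unbounded length, so the language is infinite.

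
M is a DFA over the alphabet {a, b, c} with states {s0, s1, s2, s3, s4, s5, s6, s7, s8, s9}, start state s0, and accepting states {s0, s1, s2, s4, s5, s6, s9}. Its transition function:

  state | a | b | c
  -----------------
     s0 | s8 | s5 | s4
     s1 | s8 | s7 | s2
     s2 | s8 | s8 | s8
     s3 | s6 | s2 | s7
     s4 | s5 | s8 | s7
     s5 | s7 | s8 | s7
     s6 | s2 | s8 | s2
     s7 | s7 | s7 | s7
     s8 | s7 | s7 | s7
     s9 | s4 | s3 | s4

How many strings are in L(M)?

The useful subgraph on states {s0, s4, s5} is acyclic, so L(M) is finite; the longest accepting path visits 3 useful states, giving maximum string length 2.
Counting accepting paths from s0 by length: 1 of length 0, 2 of length 1, 1 of length 2. Total 4.

4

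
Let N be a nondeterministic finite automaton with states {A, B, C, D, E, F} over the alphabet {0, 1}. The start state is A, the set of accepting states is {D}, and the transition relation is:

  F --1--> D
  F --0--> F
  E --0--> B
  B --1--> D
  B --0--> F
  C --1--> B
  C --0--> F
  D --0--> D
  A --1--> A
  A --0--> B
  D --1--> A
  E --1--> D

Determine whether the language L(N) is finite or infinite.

infinite

State A is reachable from the start and can reach an accepting state, and it lies on the cycle A → A.
Traversing that cycle any number of times yields accepted strings of unbounded length, so the language is infinite.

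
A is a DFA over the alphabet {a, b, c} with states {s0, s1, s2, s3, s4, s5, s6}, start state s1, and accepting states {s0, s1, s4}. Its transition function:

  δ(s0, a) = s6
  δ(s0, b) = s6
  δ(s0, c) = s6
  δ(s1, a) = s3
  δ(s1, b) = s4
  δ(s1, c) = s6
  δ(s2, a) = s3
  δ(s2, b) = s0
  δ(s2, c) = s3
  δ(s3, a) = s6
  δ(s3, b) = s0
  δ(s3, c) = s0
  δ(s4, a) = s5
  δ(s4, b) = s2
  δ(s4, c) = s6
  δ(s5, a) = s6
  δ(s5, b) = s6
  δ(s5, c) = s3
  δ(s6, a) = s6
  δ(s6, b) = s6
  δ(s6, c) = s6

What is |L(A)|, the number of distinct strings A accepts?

The useful subgraph on states {s0, s1, s2, s3, s4, s5} is acyclic, so L(A) is finite; the longest accepting path visits 5 useful states, giving maximum string length 4.
Counting accepting paths from s1 by length: 1 of length 0, 1 of length 1, 2 of length 2, 1 of length 3, 6 of length 4. Total 11.

11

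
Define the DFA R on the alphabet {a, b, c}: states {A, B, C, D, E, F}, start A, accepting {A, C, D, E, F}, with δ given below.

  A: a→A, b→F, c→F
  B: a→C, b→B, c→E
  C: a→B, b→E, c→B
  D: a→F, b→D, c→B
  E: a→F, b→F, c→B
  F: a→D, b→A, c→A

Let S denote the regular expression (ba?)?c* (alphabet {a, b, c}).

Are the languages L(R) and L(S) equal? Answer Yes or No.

No

The string a is accepted by R but rejected by S.
So L(R) ≠ L(S).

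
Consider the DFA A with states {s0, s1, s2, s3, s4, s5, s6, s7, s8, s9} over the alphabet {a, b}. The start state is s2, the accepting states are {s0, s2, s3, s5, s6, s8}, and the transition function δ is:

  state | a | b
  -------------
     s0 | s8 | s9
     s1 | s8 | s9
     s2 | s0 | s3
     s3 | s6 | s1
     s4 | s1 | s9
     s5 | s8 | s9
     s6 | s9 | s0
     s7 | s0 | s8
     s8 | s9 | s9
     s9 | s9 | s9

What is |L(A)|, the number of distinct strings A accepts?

The useful subgraph on states {s0, s1, s2, s3, s6, s8} is acyclic, so L(A) is finite; the longest accepting path visits 5 useful states, giving maximum string length 4.
Counting accepting paths from s2 by length: 1 of length 0, 2 of length 1, 2 of length 2, 2 of length 3, 1 of length 4. Total 8.

8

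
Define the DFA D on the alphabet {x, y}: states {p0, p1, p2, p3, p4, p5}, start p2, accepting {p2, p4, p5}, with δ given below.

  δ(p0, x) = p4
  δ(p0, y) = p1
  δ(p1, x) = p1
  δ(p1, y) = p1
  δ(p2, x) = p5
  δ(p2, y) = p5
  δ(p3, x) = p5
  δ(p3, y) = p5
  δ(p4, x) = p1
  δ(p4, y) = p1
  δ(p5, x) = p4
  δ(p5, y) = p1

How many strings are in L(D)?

5

The useful subgraph on states {p2, p4, p5} is acyclic, so L(D) is finite; the longest accepting path visits 3 useful states, giving maximum string length 2.
Counting accepting paths from p2 by length: 1 of length 0, 2 of length 1, 2 of length 2. Total 5.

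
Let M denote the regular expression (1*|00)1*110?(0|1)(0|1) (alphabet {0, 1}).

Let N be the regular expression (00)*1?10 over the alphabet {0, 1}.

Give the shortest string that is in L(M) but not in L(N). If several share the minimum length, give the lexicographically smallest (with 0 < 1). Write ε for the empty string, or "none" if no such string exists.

The string 1100 is accepted by M but not by N.
No shorter string lies in the difference, and 1100 is the lexicographically first length-4 string in L(M) \ L(N).

1100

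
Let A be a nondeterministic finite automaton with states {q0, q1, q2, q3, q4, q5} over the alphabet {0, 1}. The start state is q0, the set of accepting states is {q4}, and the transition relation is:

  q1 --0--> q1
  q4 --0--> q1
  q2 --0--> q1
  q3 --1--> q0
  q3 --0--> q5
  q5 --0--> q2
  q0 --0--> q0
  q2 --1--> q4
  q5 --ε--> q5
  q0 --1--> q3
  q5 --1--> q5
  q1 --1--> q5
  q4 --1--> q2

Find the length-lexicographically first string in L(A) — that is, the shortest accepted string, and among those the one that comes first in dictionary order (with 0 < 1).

A breadth-first search from q0 reaches an accepting state first via the path q0 → q3 → q5 → q2 → q4 on input 1001.
No string of length < 4 is accepted (BFS exhausts all shorter strings without reaching an accepting state), and 1001 is the lexicographically least accepting string of length 4.

1001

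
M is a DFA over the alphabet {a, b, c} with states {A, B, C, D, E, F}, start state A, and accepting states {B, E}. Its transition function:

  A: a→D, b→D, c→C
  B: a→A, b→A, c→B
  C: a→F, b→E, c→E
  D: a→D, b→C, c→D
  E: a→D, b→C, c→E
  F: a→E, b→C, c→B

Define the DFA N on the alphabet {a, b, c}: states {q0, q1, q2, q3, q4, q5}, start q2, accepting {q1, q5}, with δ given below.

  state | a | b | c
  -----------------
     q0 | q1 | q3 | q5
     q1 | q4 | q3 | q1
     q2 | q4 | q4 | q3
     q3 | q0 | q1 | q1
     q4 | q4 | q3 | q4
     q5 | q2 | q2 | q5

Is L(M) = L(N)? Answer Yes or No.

Yes

Exploring the product automaton M × N from the start pair (A, q2), following both machines on each input symbol, reaches 6 state pairs: (A, q2), (D, q4), (C, q3), (F, q0), (E, q1), (B, q5).
M accepts in {B, E} and N accepts in {q1, q5}. In every reachable pair the two components are either both accepting — (E, q1), (B, q5) — or both non-accepting, so no string is accepted by exactly one of the machines: L(M) \ L(N) and L(N) \ L(M) are both empty.
Hence every string is accepted by M iff it is accepted by N, and the two languages coincide.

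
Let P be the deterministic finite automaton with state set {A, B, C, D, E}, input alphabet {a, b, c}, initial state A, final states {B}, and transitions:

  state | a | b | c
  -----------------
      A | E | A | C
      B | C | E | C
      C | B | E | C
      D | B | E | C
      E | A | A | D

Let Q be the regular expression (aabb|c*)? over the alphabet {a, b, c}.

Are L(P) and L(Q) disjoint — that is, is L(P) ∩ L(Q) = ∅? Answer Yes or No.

Converting the expression Q to a DFA (subset construction, then merging equivalent states) gives the minimal DFA with states {q0, q1, q2, q3, q4, q5, q6}, start state q0, accepting states {q0, q3, q6} and transitions q0: a→q1, b→q2, c→q3; q1: a→q4, b→q2, c→q2; q2: a→q2, b→q2, c→q2; q3: a→q2, b→q2, c→q3; q4: a→q2, b→q5, c→q2; q5: a→q2, b→q6, c→q2; q6: a→q2, b→q2, c→q2.
Exploring the product automaton P × Q from the start pair (A, q0), following both machines on each input symbol, reaches 11 state pairs: (A, q0), (E, q1), (A, q2), (C, q3), (A, q4), (D, q2), (E, q2), (C, q2), (B, q2), (A, q5), (A, q6).
P accepts in {B} and Q accepts in {q0, q3, q6}; no reachable pair has both components accepting, so no string drives both machines to acceptance simultaneously and L(P) ∩ L(Q) = ∅.
So no string is accepted by both, and the intersection is empty.

Yes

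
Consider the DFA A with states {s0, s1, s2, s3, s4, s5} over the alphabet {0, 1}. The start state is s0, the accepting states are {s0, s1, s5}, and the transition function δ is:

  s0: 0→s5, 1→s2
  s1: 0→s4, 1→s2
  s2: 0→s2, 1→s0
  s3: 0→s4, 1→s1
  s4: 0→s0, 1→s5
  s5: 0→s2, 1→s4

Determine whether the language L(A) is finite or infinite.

infinite

State s0 is reachable from the start and can reach an accepting state, and it lies on the cycle s0 → s2 → s0.
Traversing that cycle any number of times yields accepted strings of unbounded length, so the language is infinite.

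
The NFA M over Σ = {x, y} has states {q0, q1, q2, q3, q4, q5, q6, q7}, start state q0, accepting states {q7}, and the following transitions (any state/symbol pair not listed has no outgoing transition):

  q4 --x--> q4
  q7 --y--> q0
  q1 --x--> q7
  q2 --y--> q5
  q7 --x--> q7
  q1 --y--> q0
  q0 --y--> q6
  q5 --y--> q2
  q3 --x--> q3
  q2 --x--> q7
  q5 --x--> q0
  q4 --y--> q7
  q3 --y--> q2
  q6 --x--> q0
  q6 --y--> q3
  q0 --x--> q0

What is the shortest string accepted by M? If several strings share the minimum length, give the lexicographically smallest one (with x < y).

A breadth-first search from q0 reaches an accepting state first via the path q0 → q6 → q3 → q2 → q7 on input yyyx.
No string of length < 4 is accepted (BFS exhausts all shorter strings without reaching an accepting state), and yyyx is the lexicographically least accepting string of length 4.

yyyx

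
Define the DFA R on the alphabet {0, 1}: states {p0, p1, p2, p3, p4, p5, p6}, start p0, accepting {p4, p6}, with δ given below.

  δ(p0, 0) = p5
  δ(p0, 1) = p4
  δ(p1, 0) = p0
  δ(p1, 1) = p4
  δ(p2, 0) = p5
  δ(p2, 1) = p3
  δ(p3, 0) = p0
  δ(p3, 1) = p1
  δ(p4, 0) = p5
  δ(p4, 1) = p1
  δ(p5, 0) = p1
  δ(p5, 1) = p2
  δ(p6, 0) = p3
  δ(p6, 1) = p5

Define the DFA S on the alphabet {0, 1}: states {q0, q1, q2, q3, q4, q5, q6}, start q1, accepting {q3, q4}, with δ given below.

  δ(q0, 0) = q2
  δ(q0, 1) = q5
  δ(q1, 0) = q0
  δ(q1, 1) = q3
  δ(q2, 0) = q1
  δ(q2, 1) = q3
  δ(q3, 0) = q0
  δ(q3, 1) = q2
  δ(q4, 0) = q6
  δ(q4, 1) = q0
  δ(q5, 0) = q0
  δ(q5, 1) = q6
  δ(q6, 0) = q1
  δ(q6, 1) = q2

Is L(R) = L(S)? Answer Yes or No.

Exploring the product automaton R × S from the start pair (p0, q1), following both machines on each input symbol, reaches 6 state pairs: (p0, q1), (p5, q0), (p4, q3), (p1, q2), (p2, q5), (p3, q6).
R accepts in {p4, p6} and S accepts in {q3, q4}. In every reachable pair the two components are either both accepting — (p4, q3) — or both non-accepting, so no string is accepted by exactly one of the machines: L(R) \ L(S) and L(S) \ L(R) are both empty.
Hence every string is accepted by R iff it is accepted by S, and the two languages coincide.

Yes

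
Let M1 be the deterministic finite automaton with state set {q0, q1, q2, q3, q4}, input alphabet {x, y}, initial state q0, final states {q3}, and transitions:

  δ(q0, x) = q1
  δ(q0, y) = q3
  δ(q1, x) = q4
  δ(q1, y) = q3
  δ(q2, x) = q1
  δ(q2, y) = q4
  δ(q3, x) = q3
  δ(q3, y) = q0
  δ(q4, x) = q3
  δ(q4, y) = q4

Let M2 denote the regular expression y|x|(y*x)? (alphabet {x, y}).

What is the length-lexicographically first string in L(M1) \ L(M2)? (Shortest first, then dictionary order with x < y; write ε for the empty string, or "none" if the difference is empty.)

xy

The string xy is accepted by M1 but not by M2.
No shorter string lies in the difference, and xy is the lexicographically first length-2 string in L(M1) \ L(M2).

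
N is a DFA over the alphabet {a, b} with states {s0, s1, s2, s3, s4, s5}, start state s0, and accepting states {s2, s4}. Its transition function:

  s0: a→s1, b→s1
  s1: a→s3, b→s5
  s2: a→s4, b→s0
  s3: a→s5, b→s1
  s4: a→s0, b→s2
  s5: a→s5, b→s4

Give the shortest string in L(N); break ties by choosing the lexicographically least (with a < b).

A breadth-first search from s0 reaches an accepting state first via the path s0 → s1 → s5 → s4 on input abb.
No string of length < 3 is accepted (BFS exhausts all shorter strings without reaching an accepting state), and abb is the lexicographically least accepting string of length 3.

abb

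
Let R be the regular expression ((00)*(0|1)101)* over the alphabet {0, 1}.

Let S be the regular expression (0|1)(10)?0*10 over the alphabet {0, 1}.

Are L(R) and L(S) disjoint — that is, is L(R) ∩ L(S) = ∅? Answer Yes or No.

Yes

Converting the expression R to a DFA (subset construction, then merging equivalent states) gives the minimal DFA with states {r0, r1, r2, r3, r4, r5, r6}, start state r0, accepting states {r0} and transitions r0: 0→r1, 1→r2; r1: 0→r3, 1→r4; r2: 0→r5, 1→r4; r3: 0→r1, 1→r2; r4: 0→r6, 1→r5; r5: 0→r5, 1→r5; r6: 0→r5, 1→r0.
Converting the expression S to a DFA (subset construction, then merging equivalent states) gives the minimal DFA with states {s0, s1, s2, s3, s4, s5, s6, s7}, start state s0, accepting states {s5, s7} and transitions s0: 0→s1, 1→s1; s1: 0→s2, 1→s3; s2: 0→s2, 1→s4; s3: 0→s5, 1→s6; s4: 0→s7, 1→s6; s5: 0→s2, 1→s4; s6: 0→s6, 1→s6; s7: 0→s6, 1→s6.
Exploring the product automaton R × S from the start pair (r0, s0), following both machines on each input symbol, reaches 22 state pairs: (r0, s0), (r1, s1), (r2, s1), (r3, s2), (r4, s3), (r5, s2), (r1, s2), (r2, s4), (r6, s5), (r5, s6), (r5, s4), (r4, s4), (r5, s7), (r4, s6), (r0, s4), (r6, s7), (r6, s6), (r1, s7), (r2, s6), (r0, s6), (r3, s6), (r1, s6).
R accepts in {r0} and S accepts in {s5, s7}; no reachable pair has both components accepting, so no string drives both machines to acceptance simultaneously and L(R) ∩ L(S) = ∅.
So no string is accepted by both, and the intersection is empty.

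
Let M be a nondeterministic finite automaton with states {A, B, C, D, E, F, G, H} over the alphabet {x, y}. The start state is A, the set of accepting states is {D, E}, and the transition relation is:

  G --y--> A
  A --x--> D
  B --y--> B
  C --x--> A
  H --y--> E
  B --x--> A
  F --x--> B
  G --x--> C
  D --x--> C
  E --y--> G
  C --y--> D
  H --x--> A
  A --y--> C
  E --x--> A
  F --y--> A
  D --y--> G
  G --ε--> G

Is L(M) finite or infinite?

State A is reachable from the start and can reach an accepting state, and it lies on the cycle A → C → A.
Traversing that cycle any number of times yields accepted strings of unbounded length, so the language is infinite.

infinite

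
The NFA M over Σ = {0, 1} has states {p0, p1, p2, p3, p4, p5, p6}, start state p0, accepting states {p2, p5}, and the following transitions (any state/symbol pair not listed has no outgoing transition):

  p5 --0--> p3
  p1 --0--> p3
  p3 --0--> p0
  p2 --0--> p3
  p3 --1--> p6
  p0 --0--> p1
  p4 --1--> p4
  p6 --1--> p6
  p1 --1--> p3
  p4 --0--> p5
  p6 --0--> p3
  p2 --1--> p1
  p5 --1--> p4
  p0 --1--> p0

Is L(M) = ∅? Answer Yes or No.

Yes

The states reachable from the start state are {p0, p1, p3, p6}.
None of the accepting states {p2, p5} is reachable, so no string is accepted and L(M) = ∅.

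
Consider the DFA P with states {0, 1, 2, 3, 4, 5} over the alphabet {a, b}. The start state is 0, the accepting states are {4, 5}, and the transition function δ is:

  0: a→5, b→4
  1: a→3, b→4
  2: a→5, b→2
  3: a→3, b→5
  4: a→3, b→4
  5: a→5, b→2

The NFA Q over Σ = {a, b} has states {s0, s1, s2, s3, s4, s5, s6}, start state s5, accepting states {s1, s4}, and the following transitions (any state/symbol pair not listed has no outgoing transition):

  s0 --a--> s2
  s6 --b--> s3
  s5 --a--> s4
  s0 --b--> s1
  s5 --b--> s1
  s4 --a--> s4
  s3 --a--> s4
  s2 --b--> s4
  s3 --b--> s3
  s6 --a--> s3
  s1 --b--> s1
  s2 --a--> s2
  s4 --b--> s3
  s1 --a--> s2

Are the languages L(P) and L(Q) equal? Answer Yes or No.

Exploring the product automaton P × Q from the start pair (0, s5), following both machines on each input symbol, reaches 5 state pairs: (0, s5), (5, s4), (4, s1), (2, s3), (3, s2).
P accepts in {4, 5} and Q accepts in {s1, s4}. In every reachable pair the two components are either both accepting — (5, s4), (4, s1) — or both non-accepting, so no string is accepted by exactly one of the machines: L(P) \ L(Q) and L(Q) \ L(P) are both empty.
Hence every string is accepted by P iff it is accepted by Q, and the two languages coincide.

Yes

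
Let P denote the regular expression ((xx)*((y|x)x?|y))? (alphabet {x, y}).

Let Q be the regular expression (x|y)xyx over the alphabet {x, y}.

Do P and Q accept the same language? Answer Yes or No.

No

The empty string ε is accepted by P but rejected by Q.
So L(P) ≠ L(Q).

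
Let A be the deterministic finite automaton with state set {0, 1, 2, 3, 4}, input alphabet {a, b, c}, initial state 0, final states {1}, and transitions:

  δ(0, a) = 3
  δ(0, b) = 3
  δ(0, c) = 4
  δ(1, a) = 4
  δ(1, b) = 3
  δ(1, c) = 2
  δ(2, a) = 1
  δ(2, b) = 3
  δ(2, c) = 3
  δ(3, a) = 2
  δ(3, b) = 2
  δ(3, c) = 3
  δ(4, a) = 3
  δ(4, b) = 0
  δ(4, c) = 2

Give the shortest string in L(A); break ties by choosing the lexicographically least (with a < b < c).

A breadth-first search from 0 reaches an accepting state first via the path 0 → 3 → 2 → 1 on input aaa.
No string of length < 3 is accepted (BFS exhausts all shorter strings without reaching an accepting state), and aaa is the lexicographically least accepting string of length 3.

aaa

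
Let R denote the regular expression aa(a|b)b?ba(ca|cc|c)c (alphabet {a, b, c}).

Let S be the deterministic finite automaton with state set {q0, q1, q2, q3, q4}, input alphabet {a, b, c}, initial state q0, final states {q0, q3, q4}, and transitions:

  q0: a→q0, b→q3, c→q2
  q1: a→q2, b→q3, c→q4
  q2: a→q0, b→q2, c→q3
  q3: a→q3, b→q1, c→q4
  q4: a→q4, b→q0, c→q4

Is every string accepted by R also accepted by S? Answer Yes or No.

Yes

Converting the expression R to a DFA (subset construction, then merging equivalent states) gives the minimal DFA with states {r0, r1, r2, r3, r4, r5, r6, r7, r8, r9, r10, r11}, start state r0, accepting states {r10, r11} and transitions r0: a→r1, b→r2, c→r2; r1: a→r3, b→r2, c→r2; r2: a→r2, b→r2, c→r2; r3: a→r4, b→r4, c→r2; r4: a→r2, b→r5, c→r2; r5: a→r6, b→r7, c→r2; r6: a→r2, b→r2, c→r8; r7: a→r6, b→r2, c→r2; r8: a→r9, b→r2, c→r10; r9: a→r2, b→r2, c→r11; r10: a→r2, b→r2, c→r11; r11: a→r2, b→r2, c→r2.
Exploring the product automaton R × S from the start pair (r0, q0), following both machines on each input symbol, reaches 22 state pairs: (r0, q0), (r1, q0), (r2, q3), (r2, q2), (r3, q0), (r2, q1), (r2, q4), (r2, q0), (r4, q0), (r4, q3), (r5, q3), (r5, q1), (r6, q3), (r7, q1), (r6, q2), (r7, q3), (r8, q4), (r8, q3), (r9, q4), (r10, q4), (r9, q3), (r11, q4).
R accepts in {r10, r11} and S accepts in {q0, q3, q4}. The reachable pairs whose R-component is accepting are (r10, q4), (r11, q4); in each of them the S-component is accepting too, so the product for L(R) \ L(S) (R-component accepting, S-component rejecting) has no reachable accepting pair and the difference is empty.
Hence every string in L(R) is also in L(S).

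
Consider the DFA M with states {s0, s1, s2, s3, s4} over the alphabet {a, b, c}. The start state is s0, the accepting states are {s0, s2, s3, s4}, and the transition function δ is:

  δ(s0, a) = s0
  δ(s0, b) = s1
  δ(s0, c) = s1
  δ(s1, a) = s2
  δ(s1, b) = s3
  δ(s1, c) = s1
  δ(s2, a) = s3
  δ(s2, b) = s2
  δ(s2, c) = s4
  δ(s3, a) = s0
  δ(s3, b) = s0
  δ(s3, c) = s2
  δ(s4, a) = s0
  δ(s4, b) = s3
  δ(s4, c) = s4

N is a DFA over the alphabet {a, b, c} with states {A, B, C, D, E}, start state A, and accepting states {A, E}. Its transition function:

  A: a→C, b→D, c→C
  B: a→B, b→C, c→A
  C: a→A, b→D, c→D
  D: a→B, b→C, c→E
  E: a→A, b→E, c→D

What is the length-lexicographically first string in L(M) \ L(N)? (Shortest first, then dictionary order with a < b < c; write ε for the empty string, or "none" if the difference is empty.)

The string a is accepted by M but not by N.
No shorter string lies in the difference, and a is the lexicographically first length-1 string in L(M) \ L(N).

a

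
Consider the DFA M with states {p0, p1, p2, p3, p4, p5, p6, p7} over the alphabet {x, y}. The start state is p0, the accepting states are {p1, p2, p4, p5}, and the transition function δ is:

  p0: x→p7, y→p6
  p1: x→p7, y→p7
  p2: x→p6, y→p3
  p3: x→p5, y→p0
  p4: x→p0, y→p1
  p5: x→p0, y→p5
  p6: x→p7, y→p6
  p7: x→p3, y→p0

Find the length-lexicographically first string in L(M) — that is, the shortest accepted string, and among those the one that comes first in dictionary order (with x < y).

xxx

A breadth-first search from p0 reaches an accepting state first via the path p0 → p7 → p3 → p5 on input xxx.
No string of length < 3 is accepted (BFS exhausts all shorter strings without reaching an accepting state), and xxx is the lexicographically least accepting string of length 3.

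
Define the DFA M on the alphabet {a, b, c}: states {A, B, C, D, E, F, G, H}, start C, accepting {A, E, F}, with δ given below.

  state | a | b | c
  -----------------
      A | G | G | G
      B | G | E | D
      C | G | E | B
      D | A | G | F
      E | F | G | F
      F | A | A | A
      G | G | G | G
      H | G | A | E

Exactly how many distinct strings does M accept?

The useful subgraph on states {A, B, C, D, E, F} is acyclic, so L(M) is finite; the longest accepting path visits 5 useful states, giving maximum string length 4.
Counting accepting paths from C by length: 1 of length 1, 3 of length 2, 10 of length 3, 9 of length 4. Total 23.

23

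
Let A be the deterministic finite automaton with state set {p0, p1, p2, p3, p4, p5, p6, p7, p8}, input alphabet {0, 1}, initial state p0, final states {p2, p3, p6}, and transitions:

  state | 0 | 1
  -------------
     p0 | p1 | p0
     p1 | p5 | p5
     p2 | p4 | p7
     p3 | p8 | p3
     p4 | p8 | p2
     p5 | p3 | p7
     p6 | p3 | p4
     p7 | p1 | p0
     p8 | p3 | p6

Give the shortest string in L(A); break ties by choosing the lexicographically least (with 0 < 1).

A breadth-first search from p0 reaches an accepting state first via the path p0 → p1 → p5 → p3 on input 000.
No string of length < 3 is accepted (BFS exhausts all shorter strings without reaching an accepting state), and 000 is the lexicographically least accepting string of length 3.

000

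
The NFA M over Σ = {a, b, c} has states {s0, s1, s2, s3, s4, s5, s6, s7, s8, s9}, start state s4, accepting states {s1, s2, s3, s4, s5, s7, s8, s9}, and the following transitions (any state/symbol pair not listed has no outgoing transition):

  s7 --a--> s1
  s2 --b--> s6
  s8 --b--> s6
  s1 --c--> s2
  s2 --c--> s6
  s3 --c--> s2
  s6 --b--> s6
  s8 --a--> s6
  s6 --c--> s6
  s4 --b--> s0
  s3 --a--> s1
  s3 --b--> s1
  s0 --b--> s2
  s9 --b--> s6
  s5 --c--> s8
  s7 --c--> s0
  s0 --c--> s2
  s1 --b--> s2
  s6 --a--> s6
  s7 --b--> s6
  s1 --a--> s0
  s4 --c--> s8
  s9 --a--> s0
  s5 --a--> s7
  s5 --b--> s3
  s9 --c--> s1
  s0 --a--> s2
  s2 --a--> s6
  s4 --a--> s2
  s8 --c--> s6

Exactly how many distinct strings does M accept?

6

The useful subgraph on states {s0, s2, s4, s8} is acyclic, so L(M) is finite; the longest accepting path visits 3 useful states, giving maximum string length 2.
Counting accepting paths from s4 by length: 1 of length 0, 2 of length 1, 3 of length 2. Total 6.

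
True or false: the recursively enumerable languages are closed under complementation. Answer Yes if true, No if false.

No

If both L and its complement were r.e., running the two recognisers in parallel would decide L, so L would be recursive; but there are r.e. languages that are not recursive (e.g. the halting problem), and their complements are therefore not r.e.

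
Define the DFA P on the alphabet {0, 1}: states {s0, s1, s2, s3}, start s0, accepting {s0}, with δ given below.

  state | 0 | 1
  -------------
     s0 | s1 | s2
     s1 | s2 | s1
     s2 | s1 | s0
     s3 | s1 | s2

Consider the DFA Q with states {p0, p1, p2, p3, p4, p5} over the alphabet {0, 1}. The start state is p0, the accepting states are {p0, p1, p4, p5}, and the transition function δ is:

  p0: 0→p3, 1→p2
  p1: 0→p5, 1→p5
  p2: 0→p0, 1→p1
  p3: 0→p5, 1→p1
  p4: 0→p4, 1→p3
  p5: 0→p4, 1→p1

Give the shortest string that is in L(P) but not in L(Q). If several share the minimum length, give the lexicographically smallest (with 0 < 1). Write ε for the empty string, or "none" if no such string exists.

The string 00001 is accepted by P but not by Q.
No shorter string lies in the difference, and 00001 is the lexicographically first length-5 string in L(P) \ L(Q).

00001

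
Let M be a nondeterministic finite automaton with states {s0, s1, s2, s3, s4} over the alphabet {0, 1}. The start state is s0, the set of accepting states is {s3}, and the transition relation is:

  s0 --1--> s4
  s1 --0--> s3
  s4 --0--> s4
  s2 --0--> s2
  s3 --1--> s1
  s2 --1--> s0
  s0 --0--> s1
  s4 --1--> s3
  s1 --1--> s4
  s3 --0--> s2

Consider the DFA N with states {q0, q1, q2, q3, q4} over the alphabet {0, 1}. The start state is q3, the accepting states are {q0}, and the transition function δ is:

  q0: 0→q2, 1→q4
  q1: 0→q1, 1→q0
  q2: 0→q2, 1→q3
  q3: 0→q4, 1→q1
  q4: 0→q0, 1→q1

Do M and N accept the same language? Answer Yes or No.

Exploring the product automaton M × N from the start pair (s0, q3), following both machines on each input symbol, reaches 5 state pairs: (s0, q3), (s1, q4), (s4, q1), (s3, q0), (s2, q2).
M accepts in {s3} and N accepts in {q0}. In every reachable pair the two components are either both accepting — (s3, q0) — or both non-accepting, so no string is accepted by exactly one of the machines: L(M) \ L(N) and L(N) \ L(M) are both empty.
Hence every string is accepted by M iff it is accepted by N, and the two languages coincide.

Yes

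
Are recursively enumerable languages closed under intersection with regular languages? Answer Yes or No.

Yes

First check the input against a DFA for the regular language; if it passes, run the recogniser for L and accept when it does.
So the recursively enumerable languages are closed under intersection with a regular language.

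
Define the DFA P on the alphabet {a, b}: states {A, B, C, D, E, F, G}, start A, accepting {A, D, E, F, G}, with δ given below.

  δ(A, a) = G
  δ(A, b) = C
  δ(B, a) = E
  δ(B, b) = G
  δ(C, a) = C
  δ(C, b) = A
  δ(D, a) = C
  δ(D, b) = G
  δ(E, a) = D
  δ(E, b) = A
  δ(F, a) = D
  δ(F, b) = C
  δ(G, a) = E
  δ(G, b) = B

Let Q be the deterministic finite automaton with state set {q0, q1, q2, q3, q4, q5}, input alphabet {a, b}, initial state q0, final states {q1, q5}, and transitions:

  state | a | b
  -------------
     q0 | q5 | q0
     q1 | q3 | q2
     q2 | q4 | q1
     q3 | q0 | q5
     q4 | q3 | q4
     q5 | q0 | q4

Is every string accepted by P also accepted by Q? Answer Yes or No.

The empty string ε is in L(P) but not in L(Q).
So L(P) ⊄ L(Q).

No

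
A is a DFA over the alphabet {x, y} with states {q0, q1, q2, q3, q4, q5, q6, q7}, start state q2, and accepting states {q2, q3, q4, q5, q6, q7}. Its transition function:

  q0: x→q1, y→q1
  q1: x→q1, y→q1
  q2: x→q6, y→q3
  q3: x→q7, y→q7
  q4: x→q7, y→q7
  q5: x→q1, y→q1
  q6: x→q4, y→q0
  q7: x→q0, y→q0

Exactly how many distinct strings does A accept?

8

The useful subgraph on states {q2, q3, q4, q6, q7} is acyclic, so L(A) is finite; the longest accepting path visits 4 useful states, giving maximum string length 3.
Counting accepting paths from q2 by length: 1 of length 0, 2 of length 1, 3 of length 2, 2 of length 3. Total 8.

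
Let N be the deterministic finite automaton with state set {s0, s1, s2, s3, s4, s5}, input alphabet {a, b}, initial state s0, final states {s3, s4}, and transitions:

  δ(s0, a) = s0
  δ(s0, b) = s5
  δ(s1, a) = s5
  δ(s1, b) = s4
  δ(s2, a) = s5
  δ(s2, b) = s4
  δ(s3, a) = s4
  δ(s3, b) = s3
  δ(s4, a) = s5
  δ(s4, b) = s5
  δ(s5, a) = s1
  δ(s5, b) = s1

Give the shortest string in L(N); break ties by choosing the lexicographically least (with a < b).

bab

A breadth-first search from s0 reaches an accepting state first via the path s0 → s5 → s1 → s4 on input bab.
No string of length < 3 is accepted (BFS exhausts all shorter strings without reaching an accepting state), and bab is the lexicographically least accepting string of length 3.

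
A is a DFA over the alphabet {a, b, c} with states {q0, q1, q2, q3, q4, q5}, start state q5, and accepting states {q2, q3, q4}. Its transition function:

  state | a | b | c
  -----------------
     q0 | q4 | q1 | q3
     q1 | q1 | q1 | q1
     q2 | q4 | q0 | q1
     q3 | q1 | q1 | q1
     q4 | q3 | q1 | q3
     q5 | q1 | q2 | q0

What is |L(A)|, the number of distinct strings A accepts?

12

The useful subgraph on states {q0, q2, q3, q4, q5} is acyclic, so L(A) is finite; the longest accepting path visits 5 useful states, giving maximum string length 4.
Counting accepting paths from q5 by length: 1 of length 1, 3 of length 2, 6 of length 3, 2 of length 4. Total 12.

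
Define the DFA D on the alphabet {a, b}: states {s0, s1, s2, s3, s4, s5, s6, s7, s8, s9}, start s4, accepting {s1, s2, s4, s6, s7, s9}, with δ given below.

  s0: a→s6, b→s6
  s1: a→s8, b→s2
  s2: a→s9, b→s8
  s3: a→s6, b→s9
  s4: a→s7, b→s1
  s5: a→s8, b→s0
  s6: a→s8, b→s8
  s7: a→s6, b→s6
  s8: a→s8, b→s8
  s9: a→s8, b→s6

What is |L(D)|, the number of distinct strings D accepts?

8

The useful subgraph on states {s1, s2, s4, s6, s7, s9} is acyclic, so L(D) is finite; the longest accepting path visits 5 useful states, giving maximum string length 4.
Counting accepting paths from s4 by length: 1 of length 0, 2 of length 1, 3 of length 2, 1 of length 3, 1 of length 4. Total 8.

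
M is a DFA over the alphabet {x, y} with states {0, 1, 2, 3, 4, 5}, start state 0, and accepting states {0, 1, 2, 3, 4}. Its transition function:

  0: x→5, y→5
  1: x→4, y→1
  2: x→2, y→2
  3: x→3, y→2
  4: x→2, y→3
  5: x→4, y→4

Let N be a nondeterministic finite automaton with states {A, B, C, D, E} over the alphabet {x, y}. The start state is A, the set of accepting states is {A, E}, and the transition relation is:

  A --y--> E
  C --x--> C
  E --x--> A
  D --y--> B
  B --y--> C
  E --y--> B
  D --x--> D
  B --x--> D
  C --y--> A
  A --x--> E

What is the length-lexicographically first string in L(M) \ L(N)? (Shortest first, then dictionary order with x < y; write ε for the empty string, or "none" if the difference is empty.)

xy

The string xy is accepted by M but not by N.
No shorter string lies in the difference, and xy is the lexicographically first length-2 string in L(M) \ L(N).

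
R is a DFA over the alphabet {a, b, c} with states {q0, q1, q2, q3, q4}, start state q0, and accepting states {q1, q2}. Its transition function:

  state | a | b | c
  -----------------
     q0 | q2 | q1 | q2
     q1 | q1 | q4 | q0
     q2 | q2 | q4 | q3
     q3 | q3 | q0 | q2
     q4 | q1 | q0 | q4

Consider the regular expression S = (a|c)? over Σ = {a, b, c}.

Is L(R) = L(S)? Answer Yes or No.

No

The string b is accepted by R but rejected by S.
So L(R) ≠ L(S).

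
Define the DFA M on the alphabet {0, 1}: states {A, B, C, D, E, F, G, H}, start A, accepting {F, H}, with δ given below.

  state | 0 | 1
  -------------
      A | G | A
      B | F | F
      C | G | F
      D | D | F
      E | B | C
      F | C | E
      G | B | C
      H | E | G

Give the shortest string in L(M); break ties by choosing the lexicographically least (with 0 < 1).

A breadth-first search from A reaches an accepting state first via the path A → G → B → F on input 000.
No string of length < 3 is accepted (BFS exhausts all shorter strings without reaching an accepting state), and 000 is the lexicographically least accepting string of length 3.

000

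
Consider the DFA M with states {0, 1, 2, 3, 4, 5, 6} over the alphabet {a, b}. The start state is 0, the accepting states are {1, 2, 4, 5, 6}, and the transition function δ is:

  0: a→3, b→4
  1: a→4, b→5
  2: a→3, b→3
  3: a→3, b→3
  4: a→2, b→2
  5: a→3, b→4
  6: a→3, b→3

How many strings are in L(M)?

The useful subgraph on states {0, 2, 4} is acyclic, so L(M) is finite; the longest accepting path visits 3 useful states, giving maximum string length 2.
Counting accepting paths from 0 by length: 1 of length 1, 2 of length 2. Total 3.

3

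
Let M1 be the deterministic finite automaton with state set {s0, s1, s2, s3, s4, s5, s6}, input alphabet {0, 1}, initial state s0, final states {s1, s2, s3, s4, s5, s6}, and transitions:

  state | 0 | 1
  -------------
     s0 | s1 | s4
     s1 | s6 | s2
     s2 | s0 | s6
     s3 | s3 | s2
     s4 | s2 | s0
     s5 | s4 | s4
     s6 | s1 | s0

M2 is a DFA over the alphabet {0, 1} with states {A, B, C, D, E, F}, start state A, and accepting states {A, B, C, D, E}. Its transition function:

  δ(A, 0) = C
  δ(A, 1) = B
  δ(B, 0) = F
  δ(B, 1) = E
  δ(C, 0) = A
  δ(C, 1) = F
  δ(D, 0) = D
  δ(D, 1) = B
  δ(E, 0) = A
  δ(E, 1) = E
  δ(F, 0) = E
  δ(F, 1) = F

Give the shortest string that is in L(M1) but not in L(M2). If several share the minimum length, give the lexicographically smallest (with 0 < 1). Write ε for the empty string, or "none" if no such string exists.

01

The string 01 is accepted by M1 but not by M2.
No shorter string lies in the difference, and 01 is the lexicographically first length-2 string in L(M1) \ L(M2).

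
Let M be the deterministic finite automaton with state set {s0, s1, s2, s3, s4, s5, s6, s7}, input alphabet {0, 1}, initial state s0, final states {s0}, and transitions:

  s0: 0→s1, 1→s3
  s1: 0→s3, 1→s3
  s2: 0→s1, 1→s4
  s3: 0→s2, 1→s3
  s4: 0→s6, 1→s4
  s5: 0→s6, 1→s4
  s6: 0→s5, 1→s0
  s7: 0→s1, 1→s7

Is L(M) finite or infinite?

infinite

State s1 is reachable from the start and can reach an accepting state, and it lies on the cycle s1 → s3 → s2 → s1.
Traversing that cycle any number of times yields accepted strings of unbounded length, so the language is infinite.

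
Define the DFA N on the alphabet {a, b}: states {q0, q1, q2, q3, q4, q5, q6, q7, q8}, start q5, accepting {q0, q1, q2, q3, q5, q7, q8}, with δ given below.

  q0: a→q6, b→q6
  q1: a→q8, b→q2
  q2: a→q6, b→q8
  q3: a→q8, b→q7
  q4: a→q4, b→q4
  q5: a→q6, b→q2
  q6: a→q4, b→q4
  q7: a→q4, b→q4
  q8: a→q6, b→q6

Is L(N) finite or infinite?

The useful states (reachable from q5 and able to reach an accepting state) are {q2, q5, q8}.
Restricted to these states the transition graph has no cycle, so every accepting path has bounded length and L is finite.

finite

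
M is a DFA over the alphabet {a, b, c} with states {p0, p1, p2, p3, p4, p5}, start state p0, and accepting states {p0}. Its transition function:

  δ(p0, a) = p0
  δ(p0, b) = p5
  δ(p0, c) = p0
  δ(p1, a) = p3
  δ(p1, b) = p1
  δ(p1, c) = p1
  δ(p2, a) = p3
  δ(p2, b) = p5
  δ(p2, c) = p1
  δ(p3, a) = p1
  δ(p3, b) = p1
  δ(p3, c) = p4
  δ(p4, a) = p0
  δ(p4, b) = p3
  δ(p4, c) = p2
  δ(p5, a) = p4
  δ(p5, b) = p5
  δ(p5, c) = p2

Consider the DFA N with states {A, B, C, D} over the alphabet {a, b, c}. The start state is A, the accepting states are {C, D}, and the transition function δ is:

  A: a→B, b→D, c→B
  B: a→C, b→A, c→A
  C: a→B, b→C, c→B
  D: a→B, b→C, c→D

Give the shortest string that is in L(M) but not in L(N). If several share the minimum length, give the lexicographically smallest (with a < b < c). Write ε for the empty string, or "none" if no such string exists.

The empty string ε is accepted by M but not by N.
Since ε is the unique shortest string, it is the required witness.

ε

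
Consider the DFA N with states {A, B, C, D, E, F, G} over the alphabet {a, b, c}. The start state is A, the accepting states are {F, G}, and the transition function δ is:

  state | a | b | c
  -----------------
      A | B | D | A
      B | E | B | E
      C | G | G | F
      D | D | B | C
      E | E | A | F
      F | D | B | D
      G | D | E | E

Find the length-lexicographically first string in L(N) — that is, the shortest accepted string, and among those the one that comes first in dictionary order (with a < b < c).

A breadth-first search from A reaches an accepting state first via the path A → B → E → F on input aac.
No string of length < 3 is accepted (BFS exhausts all shorter strings without reaching an accepting state), and aac is the lexicographically least accepting string of length 3.

aac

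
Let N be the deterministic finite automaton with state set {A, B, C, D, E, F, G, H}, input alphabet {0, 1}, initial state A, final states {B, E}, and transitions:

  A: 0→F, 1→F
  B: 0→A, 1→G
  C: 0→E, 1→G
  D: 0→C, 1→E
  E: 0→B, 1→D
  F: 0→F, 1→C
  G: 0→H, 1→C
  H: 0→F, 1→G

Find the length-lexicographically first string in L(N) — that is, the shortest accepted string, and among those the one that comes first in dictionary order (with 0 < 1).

A breadth-first search from A reaches an accepting state first via the path A → F → C → E on input 010.
No string of length < 3 is accepted (BFS exhausts all shorter strings without reaching an accepting state), and 010 is the lexicographically least accepting string of length 3.

010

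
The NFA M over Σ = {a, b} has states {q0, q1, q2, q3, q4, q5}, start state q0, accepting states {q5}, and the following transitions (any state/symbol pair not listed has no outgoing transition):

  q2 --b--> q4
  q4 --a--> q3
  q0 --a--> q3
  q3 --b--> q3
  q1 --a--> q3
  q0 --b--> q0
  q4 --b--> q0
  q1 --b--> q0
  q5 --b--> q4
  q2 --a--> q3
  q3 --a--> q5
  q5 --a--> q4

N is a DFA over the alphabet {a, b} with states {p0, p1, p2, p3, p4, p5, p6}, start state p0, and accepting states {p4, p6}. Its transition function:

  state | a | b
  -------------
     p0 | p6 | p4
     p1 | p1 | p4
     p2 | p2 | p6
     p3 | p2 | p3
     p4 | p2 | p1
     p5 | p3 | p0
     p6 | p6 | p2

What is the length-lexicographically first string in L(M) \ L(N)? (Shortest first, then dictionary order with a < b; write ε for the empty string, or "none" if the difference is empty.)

The string aba is accepted by M but not by N.
No shorter string lies in the difference, and aba is the lexicographically first length-3 string in L(M) \ L(N).

aba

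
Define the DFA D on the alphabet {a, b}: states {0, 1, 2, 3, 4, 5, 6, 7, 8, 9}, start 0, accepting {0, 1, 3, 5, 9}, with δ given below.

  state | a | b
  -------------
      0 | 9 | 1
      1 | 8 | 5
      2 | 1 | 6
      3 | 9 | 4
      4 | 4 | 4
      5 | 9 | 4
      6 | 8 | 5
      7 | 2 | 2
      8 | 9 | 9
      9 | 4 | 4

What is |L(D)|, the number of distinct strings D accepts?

7

The useful subgraph on states {0, 1, 5, 8, 9} is acyclic, so L(D) is finite; the longest accepting path visits 4 useful states, giving maximum string length 3.
Counting accepting paths from 0 by length: 1 of length 0, 2 of length 1, 1 of length 2, 3 of length 3. Total 7.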